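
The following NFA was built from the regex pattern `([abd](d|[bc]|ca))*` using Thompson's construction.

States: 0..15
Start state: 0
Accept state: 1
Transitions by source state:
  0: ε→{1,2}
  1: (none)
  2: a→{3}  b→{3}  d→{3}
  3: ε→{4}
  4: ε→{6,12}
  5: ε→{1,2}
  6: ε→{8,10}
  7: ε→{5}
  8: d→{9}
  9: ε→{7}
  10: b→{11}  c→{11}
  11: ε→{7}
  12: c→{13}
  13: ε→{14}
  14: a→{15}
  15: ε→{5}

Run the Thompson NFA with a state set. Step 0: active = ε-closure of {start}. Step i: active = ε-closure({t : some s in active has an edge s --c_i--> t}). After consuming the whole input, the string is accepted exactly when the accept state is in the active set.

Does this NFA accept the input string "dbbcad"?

initial (ε-close {0}): {0,1,2}
'd' @ 1: {3,4,6,8,10,12}
'b' @ 2: {1,2,5,7,11}  ✓accept
'b' @ 3: {3,4,6,8,10,12}
'c' @ 4: {1,2,5,7,11,13,14}  ✓accept
'a' @ 5: {1,2,3,4,5,6,8,10,12,15}  ✓accept
'd' @ 6: {1,2,3,4,5,6,7,8,9,10,12}  ✓accept
end set {1,2,3,4,5,6,7,8,9,10,12} — state 1 in

Answer: ACCEPT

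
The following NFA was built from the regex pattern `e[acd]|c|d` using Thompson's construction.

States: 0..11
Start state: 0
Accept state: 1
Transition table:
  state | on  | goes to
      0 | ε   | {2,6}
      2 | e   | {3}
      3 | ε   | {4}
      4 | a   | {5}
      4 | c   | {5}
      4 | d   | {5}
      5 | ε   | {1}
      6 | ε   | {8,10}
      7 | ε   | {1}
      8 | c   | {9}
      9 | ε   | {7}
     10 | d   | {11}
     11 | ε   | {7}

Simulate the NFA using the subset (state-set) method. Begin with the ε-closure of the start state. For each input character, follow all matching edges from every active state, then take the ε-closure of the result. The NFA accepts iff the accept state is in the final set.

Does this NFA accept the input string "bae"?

initial (ε-close {0}): {0,2,6,8,10}
'b' @ 1: {}  — dead — no transitions
rest 'ae' ignored (set empty)
after full input: {}  (accept=1 not in)

Answer: REJECT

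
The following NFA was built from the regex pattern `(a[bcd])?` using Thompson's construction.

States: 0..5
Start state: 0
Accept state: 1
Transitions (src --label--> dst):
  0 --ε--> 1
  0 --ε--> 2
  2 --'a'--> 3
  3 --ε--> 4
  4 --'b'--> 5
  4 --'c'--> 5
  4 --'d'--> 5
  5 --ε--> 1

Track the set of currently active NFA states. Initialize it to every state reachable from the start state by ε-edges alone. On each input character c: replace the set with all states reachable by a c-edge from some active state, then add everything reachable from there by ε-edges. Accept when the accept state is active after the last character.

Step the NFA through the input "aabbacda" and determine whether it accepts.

Answer: REJECT

Trace:
initial (ε-close {0}): {0,1,2}
'a' @ 1: {3,4}
'a' @ 2: {}  — dead — no transitions
rest 'bbacda' ignored (set empty)
after full input: {}  (accept=1 not in)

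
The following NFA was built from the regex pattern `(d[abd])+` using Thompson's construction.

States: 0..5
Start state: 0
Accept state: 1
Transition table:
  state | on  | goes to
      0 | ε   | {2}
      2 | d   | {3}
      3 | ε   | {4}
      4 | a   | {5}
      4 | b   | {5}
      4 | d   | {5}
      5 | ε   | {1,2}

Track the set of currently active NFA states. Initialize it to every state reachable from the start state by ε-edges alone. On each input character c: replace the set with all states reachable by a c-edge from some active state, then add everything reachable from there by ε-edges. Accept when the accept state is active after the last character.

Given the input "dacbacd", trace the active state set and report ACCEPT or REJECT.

S₀ = ε-closure({0}) = {0,2}
'd' @ 1: {3,4}
'a' @ 2: {1,2,5}  [accepting]
'c' @ 3: {}  — dead — no transitions
rest 'bacd' ignored (set empty)
final: {}; accept 1 not in set

Answer: REJECT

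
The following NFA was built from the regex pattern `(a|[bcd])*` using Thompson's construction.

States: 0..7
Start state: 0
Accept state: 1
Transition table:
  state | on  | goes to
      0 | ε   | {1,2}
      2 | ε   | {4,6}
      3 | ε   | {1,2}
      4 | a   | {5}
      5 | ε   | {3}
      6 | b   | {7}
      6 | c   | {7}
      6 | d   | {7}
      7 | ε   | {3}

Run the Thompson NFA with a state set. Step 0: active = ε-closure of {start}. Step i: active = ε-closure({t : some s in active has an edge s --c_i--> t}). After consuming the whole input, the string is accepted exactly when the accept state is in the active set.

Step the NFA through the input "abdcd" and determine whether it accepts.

start: ε-closure({0}) = {0,1,2,4,6}
'a' @ 1: {1,2,3,4,5,6}  [accepting]
'b' @ 2: {1,2,3,4,6,7}  [accepting]
'd' @ 3: {1,2,3,4,6,7}  [accepting]
'c' @ 4: {1,2,3,4,6,7}  [accepting]
'd' @ 5: {1,2,3,4,6,7}  [accepting]
final: {1,2,3,4,6,7}; accept 1 in set

Answer: ACCEPT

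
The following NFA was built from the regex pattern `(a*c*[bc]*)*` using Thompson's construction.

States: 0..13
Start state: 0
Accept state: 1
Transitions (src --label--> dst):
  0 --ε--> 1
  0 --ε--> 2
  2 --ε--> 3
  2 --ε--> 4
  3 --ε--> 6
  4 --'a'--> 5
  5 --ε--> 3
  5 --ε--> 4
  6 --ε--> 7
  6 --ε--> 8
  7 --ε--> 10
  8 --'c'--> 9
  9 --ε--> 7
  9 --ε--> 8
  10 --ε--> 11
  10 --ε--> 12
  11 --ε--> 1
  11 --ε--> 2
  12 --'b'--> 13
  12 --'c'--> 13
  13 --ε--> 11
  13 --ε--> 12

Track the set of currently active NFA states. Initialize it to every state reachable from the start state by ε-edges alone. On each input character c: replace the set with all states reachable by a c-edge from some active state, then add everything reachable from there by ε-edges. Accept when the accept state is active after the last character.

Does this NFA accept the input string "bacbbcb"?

S₀ = ε-closure({0}) = {0,1,2,3,4,6,7,8,10,11,12}
'b' @ 1: {1,2,3,4,6,7,8,10,11,12,13}  (accept∈set)
'a' @ 2: {1,2,3,4,5,6,7,8,10,11,12}  (accept∈set)
'c' @ 3: {1,2,3,4,6,7,8,9,10,11,12,13}  (accept∈set)
'b' @ 4: {1,2,3,4,6,7,8,10,11,12,13}  (accept∈set)
'b' @ 5: {1,2,3,4,6,7,8,10,11,12,13}  (accept∈set)
'c' @ 6: {1,2,3,4,6,7,8,9,10,11,12,13}  (accept∈set)
'b' @ 7: {1,2,3,4,6,7,8,10,11,12,13}  (accept∈set)
after full input: {1,2,3,4,6,7,8,10,11,12,13}  (accept=1 in)

Answer: ACCEPT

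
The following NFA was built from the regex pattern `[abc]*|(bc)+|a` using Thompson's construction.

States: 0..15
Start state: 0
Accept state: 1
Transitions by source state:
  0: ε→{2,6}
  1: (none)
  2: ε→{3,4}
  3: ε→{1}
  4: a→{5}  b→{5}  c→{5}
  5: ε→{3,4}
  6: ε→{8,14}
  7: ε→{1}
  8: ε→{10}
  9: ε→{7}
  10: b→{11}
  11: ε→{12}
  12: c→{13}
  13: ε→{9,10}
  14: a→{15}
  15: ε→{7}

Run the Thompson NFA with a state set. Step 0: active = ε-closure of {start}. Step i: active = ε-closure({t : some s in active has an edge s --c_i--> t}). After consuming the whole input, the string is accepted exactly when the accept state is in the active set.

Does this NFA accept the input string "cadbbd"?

Answer: REJECT

Steps:
initial (ε-close {0}): {0,1,2,3,4,6,8,10,14}
'c' @ 1: {1,3,4,5}  [accepting]
'a' @ 2: {1,3,4,5}  [accepting]
'd' @ 3: {}  — state set empty
rest 'bbd' ignored (set empty)
end set {} — state 1 not in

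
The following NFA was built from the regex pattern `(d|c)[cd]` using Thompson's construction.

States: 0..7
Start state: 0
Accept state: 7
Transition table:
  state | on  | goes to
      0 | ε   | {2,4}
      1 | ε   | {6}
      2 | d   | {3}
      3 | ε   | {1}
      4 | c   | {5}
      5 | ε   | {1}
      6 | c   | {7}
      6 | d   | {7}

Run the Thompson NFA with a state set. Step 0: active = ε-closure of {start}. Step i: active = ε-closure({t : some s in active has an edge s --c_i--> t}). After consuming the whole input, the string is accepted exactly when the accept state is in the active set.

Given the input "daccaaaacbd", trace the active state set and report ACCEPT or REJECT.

initial (ε-close {0}): {0,2,4}
'd' @ 1: {1,3,6}
'a' @ 2: {}  — dead — no transitions
rest 'ccaaaacbd' ignored (set empty)
end set {} — state 7 not in

Answer: REJECT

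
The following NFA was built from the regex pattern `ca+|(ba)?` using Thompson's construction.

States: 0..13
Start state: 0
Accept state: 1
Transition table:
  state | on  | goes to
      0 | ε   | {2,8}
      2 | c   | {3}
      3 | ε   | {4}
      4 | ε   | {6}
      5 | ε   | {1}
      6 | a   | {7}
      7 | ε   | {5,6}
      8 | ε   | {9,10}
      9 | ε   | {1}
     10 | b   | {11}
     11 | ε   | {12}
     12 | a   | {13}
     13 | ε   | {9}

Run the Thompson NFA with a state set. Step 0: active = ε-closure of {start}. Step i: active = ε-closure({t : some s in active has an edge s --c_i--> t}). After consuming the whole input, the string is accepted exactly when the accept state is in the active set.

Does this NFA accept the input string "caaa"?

initial (ε-close {0}): {0,1,2,8,9,10}
'c' @ 1: {3,4,6}
'a' @ 2: {1,5,6,7}  (accept∈set)
'a' @ 3: {1,5,6,7}  (accept∈set)
'a' @ 4: {1,5,6,7}  (accept∈set)
end set {1,5,6,7} — state 1 in

Answer: ACCEPT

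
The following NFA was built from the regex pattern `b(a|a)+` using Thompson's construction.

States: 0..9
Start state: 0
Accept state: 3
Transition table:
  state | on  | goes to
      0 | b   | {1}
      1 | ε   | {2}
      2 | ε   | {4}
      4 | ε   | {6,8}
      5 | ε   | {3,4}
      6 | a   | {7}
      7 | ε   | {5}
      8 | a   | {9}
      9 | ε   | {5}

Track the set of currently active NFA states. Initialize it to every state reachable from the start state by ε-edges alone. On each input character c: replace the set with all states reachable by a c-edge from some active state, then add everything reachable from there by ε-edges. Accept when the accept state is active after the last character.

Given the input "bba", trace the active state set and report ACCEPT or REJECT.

Answer: REJECT

Derivation:
S₀ = ε-closure({0}) = {0}
'b' @ 1: {1,2,4,6,8}
'b' @ 2: {}  — state set empty
rest 'a' ignored (set empty)
end set {} — state 3 not in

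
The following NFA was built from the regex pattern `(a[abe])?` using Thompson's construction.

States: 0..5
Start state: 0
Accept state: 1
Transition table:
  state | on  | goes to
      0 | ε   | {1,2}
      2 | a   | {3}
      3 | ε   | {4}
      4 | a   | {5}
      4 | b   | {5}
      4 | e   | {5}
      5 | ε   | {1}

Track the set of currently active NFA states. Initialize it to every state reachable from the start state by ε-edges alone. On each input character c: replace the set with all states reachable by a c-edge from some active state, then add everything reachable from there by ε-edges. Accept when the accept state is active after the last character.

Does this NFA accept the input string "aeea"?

Answer: REJECT

Derivation:
S₀ = ε-closure({0}) = {0,1,2}
'a' @ 1: {3,4}
'e' @ 2: {1,5}  (accept∈set)
'e' @ 3: {}  — state set empty
rest 'a' ignored (set empty)
after full input: {}  (accept=1 not in)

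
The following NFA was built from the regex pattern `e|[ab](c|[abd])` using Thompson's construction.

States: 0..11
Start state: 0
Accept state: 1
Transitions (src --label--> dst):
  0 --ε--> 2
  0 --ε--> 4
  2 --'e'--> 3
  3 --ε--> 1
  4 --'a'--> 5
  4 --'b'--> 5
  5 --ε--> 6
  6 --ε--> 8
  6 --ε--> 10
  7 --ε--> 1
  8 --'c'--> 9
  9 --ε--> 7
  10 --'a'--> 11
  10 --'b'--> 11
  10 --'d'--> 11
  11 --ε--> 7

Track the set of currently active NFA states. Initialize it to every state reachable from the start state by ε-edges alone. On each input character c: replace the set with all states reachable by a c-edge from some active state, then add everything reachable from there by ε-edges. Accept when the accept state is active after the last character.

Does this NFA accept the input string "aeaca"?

start: ε-closure({0}) = {0,2,4}
'a' @ 1: {5,6,8,10}
'e' @ 2: {}  — state set empty
rest 'aca' ignored (set empty)
after full input: {}  (accept=1 not in)

Answer: REJECT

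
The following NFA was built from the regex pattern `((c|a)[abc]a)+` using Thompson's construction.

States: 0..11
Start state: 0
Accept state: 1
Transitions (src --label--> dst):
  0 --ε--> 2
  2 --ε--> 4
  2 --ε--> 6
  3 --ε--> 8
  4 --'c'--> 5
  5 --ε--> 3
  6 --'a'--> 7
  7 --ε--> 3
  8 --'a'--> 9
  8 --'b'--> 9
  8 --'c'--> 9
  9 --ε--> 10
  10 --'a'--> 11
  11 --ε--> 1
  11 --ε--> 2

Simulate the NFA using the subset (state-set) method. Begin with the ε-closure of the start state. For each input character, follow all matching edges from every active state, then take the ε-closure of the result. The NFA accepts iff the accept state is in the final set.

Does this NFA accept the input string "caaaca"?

S₀ = ε-closure({0}) = {0,2,4,6}
'c' @ 1: {3,5,8}
'a' @ 2: {9,10}
'a' @ 3: {1,2,4,6,11}  [accepting]
'a' @ 4: {3,7,8}
'c' @ 5: {9,10}
'a' @ 6: {1,2,4,6,11}  [accepting]
final: {1,2,4,6,11}; accept 1 in set

Answer: ACCEPT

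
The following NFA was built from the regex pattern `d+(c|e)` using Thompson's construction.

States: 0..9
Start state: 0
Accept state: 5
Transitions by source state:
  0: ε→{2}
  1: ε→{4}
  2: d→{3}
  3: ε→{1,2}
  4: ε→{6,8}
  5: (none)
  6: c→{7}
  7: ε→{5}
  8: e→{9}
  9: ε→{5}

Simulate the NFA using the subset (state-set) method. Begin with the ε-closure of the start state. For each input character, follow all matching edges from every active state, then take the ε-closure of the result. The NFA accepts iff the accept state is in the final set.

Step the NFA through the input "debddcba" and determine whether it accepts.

Answer: REJECT

Steps:
start: ε-closure({0}) = {0,2}
'd' @ 1: {1,2,3,4,6,8}
'e' @ 2: {5,9}  [accepting]
'b' @ 3: {}  — dead — no transitions
rest 'ddcba' ignored (set empty)
end set {} — state 5 not in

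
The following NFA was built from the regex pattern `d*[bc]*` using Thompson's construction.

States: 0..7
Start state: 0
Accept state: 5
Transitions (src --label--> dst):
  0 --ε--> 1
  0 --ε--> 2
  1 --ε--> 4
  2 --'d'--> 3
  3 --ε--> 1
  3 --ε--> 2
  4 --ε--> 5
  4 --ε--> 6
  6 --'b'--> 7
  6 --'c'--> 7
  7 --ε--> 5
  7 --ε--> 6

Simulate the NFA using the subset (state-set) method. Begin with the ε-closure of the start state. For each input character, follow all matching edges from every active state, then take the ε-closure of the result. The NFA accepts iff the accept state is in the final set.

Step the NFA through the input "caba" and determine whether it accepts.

Answer: REJECT

Trace:
initial (ε-close {0}): {0,1,2,4,5,6}
'c' @ 1: {5,6,7}  (accept∈set)
'a' @ 2: {}  — state set empty
rest 'ba' ignored (set empty)
after full input: {}  (accept=5 not in)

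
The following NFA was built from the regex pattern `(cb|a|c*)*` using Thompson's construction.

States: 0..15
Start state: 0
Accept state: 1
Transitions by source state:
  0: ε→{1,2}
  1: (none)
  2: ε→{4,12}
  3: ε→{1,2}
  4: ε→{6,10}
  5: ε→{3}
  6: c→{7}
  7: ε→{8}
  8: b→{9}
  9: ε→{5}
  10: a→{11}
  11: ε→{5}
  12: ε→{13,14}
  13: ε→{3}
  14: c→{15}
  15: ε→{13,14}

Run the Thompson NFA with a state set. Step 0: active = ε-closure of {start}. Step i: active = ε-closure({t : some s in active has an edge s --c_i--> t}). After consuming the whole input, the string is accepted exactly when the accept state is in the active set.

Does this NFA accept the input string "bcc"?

Answer: REJECT

Trace:
start: ε-closure({0}) = {0,1,2,3,4,6,10,12,13,14}
'b' @ 1: {}  — dead — no transitions
rest 'cc' ignored (set empty)
after full input: {}  (accept=1 not in)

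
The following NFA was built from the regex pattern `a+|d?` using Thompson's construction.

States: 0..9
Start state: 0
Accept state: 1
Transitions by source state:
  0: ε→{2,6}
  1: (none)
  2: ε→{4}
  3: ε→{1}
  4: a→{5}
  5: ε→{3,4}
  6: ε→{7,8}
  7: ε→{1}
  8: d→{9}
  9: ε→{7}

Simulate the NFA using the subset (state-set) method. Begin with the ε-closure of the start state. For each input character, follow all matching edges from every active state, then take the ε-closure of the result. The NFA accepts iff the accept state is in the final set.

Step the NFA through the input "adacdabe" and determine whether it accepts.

Answer: REJECT

Trace:
start: ε-closure({0}) = {0,1,2,4,6,7,8}
'a' @ 1: {1,3,4,5}  ✓accept
'd' @ 2: {}  — dead — no transitions
rest 'acdabe' ignored (set empty)
end set {} — state 1 not in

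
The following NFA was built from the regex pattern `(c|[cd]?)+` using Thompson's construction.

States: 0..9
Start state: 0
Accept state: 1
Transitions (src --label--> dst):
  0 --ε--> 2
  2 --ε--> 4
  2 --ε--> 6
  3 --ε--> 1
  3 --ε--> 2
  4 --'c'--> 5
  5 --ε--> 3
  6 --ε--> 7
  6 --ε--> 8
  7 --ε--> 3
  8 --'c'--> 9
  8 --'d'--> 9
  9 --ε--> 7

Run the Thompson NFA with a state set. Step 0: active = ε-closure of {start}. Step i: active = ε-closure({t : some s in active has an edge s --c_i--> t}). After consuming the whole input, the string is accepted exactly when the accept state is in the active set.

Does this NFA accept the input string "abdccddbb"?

Answer: REJECT

Derivation:
start: ε-closure({0}) = {0,1,2,3,4,6,7,8}
'a' @ 1: {}  — state set empty
rest 'bdccddbb' ignored (set empty)
after full input: {}  (accept=1 not in)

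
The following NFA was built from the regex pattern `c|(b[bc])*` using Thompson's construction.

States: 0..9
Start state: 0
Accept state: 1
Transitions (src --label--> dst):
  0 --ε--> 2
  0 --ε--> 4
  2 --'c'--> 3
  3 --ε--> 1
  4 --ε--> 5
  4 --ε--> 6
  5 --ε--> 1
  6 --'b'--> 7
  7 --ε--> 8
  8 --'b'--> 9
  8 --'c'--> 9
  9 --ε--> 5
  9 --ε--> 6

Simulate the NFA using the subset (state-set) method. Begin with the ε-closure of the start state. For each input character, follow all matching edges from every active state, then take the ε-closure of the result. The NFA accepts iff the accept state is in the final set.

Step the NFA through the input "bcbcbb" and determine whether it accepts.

Answer: ACCEPT

Steps:
start: ε-closure({0}) = {0,1,2,4,5,6}
'b' @ 1: {7,8}
'c' @ 2: {1,5,6,9}  ✓accept
'b' @ 3: {7,8}
'c' @ 4: {1,5,6,9}  ✓accept
'b' @ 5: {7,8}
'b' @ 6: {1,5,6,9}  ✓accept
final: {1,5,6,9}; accept 1 in set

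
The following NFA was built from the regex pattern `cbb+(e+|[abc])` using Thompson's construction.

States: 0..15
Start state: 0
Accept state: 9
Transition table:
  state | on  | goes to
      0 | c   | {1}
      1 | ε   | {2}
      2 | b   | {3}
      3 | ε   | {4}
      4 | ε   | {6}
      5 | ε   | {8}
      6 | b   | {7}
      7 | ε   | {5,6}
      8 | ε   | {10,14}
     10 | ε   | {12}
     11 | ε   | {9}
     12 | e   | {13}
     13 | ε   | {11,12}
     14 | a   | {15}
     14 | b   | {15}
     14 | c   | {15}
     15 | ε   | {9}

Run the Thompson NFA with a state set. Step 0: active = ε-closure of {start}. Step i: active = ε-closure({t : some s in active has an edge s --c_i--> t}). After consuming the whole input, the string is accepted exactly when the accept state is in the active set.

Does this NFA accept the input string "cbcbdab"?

start: ε-closure({0}) = {0}
'c' @ 1: {1,2}
'b' @ 2: {3,4,6}
'c' @ 3: {}  — state set empty
rest 'bdab' ignored (set empty)
end set {} — state 9 not in

Answer: REJECT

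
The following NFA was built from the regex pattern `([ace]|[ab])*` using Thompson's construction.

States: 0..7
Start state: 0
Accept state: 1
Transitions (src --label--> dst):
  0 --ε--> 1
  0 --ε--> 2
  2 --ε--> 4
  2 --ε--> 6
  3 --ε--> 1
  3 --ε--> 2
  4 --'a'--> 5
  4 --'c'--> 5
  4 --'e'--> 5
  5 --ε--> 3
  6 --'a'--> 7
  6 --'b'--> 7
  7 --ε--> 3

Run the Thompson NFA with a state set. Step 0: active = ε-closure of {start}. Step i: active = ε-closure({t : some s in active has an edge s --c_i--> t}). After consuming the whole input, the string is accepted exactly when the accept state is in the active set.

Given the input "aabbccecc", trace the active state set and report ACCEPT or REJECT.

start: ε-closure({0}) = {0,1,2,4,6}
'a' @ 1: {1,2,3,4,5,6,7}  (accept∈set)
'a' @ 2: {1,2,3,4,5,6,7}  (accept∈set)
'b' @ 3: {1,2,3,4,6,7}  (accept∈set)
'b' @ 4: {1,2,3,4,6,7}  (accept∈set)
'c' @ 5: {1,2,3,4,5,6}  (accept∈set)
'c' @ 6: {1,2,3,4,5,6}  (accept∈set)
'e' @ 7: {1,2,3,4,5,6}  (accept∈set)
'c' @ 8: {1,2,3,4,5,6}  (accept∈set)
'c' @ 9: {1,2,3,4,5,6}  (accept∈set)
final: {1,2,3,4,5,6}; accept 1 in set

Answer: ACCEPT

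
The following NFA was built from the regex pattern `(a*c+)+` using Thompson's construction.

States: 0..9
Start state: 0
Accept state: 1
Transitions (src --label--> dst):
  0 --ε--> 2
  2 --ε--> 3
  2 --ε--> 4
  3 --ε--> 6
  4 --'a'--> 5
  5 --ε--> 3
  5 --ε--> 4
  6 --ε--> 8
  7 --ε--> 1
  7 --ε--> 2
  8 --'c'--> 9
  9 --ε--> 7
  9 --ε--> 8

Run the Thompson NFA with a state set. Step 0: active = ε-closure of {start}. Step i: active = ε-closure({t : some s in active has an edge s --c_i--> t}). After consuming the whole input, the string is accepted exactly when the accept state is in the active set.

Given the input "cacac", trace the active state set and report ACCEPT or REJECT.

S₀ = ε-closure({0}) = {0,2,3,4,6,8}
'c' @ 1: {1,2,3,4,6,7,8,9}  [accepting]
'a' @ 2: {3,4,5,6,8}
'c' @ 3: {1,2,3,4,6,7,8,9}  [accepting]
'a' @ 4: {3,4,5,6,8}
'c' @ 5: {1,2,3,4,6,7,8,9}  [accepting]
after full input: {1,2,3,4,6,7,8,9}  (accept=1 in)

Answer: ACCEPT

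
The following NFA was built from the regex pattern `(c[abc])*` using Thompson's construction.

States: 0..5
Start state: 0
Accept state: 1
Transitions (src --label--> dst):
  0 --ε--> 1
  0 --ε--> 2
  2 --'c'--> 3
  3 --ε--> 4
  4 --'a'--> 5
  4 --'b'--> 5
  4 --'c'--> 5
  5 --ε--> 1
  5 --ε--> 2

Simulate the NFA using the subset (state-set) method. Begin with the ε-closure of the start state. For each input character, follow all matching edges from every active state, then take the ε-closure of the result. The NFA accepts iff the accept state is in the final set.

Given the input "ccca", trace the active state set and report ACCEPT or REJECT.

start: ε-closure({0}) = {0,1,2}
'c' @ 1: {3,4}
'c' @ 2: {1,2,5}  (accept∈set)
'c' @ 3: {3,4}
'a' @ 4: {1,2,5}  (accept∈set)
final: {1,2,5}; accept 1 in set

Answer: ACCEPT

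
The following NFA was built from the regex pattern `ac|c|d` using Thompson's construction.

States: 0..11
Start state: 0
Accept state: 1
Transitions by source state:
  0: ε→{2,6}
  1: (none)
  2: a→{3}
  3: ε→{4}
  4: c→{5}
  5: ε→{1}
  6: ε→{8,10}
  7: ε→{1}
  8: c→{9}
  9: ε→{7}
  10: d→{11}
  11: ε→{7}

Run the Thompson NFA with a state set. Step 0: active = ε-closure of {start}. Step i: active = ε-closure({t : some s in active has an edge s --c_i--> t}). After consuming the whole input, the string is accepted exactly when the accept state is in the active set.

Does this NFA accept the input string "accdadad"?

start: ε-closure({0}) = {0,2,6,8,10}
'a' @ 1: {3,4}
'c' @ 2: {1,5}  (accept∈set)
'c' @ 3: {}  — state set empty
rest 'dadad' ignored (set empty)
final: {}; accept 1 not in set

Answer: REJECT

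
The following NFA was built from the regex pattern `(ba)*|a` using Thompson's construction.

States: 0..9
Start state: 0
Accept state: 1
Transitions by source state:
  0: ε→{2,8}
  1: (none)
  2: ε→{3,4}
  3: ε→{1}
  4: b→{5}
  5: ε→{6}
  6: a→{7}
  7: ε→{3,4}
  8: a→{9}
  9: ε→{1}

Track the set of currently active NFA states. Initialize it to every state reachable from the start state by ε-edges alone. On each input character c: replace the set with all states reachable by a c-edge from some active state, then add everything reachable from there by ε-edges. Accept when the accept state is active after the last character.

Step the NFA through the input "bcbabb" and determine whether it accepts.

initial (ε-close {0}): {0,1,2,3,4,8}
'b' @ 1: {5,6}
'c' @ 2: {}  — dead — no transitions
rest 'babb' ignored (set empty)
end set {} — state 1 not in

Answer: REJECT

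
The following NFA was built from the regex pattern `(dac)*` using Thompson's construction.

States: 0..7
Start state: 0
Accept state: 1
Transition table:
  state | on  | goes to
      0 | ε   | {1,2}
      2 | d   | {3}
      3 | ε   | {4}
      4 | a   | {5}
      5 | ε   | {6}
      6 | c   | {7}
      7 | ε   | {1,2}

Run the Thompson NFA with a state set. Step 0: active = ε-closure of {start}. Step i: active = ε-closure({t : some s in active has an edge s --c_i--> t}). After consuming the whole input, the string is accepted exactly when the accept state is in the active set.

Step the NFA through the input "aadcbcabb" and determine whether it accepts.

S₀ = ε-closure({0}) = {0,1,2}
'a' @ 1: {}  — state set empty
rest 'adcbcabb' ignored (set empty)
end set {} — state 1 not in

Answer: REJECT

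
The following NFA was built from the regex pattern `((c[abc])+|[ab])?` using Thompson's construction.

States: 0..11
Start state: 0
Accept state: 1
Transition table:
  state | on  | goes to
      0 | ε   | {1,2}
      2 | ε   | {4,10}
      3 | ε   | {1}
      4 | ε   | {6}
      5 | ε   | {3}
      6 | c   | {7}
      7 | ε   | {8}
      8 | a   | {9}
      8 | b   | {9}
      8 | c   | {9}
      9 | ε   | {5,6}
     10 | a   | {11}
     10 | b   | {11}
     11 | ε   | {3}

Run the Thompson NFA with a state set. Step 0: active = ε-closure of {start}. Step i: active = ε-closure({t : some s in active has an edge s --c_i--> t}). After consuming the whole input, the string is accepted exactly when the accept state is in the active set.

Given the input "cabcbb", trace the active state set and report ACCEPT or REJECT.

Answer: REJECT

Trace:
start: ε-closure({0}) = {0,1,2,4,6,10}
'c' @ 1: {7,8}
'a' @ 2: {1,3,5,6,9}  ✓accept
'b' @ 3: {}  — dead — no transitions
rest 'cbb' ignored (set empty)
after full input: {}  (accept=1 not in)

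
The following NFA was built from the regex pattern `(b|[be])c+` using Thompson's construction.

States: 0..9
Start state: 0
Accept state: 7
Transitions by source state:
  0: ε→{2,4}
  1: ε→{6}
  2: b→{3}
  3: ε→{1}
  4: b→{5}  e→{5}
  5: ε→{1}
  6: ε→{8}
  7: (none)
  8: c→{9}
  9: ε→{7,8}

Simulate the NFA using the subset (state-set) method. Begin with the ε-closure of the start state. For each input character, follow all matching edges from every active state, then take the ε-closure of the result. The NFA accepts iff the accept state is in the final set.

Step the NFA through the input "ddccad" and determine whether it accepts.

S₀ = ε-closure({0}) = {0,2,4}
'd' @ 1: {}  — no active states
rest 'dccad' ignored (set empty)
after full input: {}  (accept=7 not in)

Answer: REJECT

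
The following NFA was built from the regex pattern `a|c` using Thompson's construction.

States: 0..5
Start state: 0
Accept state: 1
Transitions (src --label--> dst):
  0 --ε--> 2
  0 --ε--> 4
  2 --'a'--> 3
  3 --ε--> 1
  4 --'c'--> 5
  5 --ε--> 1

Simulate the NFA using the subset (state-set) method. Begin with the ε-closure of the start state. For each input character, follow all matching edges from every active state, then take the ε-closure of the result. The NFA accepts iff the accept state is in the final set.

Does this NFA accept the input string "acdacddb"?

S₀ = ε-closure({0}) = {0,2,4}
'a' @ 1: {1,3}  [accepting]
'c' @ 2: {}  — state set empty
rest 'dacddb' ignored (set empty)
end set {} — state 1 not in

Answer: REJECT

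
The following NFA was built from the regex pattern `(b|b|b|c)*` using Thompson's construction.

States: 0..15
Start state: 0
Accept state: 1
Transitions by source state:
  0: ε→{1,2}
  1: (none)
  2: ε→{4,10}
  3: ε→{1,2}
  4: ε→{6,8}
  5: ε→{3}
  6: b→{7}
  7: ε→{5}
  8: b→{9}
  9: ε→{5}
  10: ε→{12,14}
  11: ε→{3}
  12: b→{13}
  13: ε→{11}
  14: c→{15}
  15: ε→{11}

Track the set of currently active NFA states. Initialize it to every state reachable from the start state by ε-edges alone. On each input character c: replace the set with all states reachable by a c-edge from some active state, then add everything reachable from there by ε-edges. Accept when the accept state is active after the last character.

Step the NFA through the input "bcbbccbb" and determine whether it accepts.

Answer: ACCEPT

Derivation:
start: ε-closure({0}) = {0,1,2,4,6,8,10,12,14}
'b' @ 1: {1,2,3,4,5,6,7,8,9,10,11,12,13,14}  ✓accept
'c' @ 2: {1,2,3,4,6,8,10,11,12,14,15}  ✓accept
'b' @ 3: {1,2,3,4,5,6,7,8,9,10,11,12,13,14}  ✓accept
'b' @ 4: {1,2,3,4,5,6,7,8,9,10,11,12,13,14}  ✓accept
'c' @ 5: {1,2,3,4,6,8,10,11,12,14,15}  ✓accept
'c' @ 6: {1,2,3,4,6,8,10,11,12,14,15}  ✓accept
'b' @ 7: {1,2,3,4,5,6,7,8,9,10,11,12,13,14}  ✓accept
'b' @ 8: {1,2,3,4,5,6,7,8,9,10,11,12,13,14}  ✓accept
after full input: {1,2,3,4,5,6,7,8,9,10,11,12,13,14}  (accept=1 in)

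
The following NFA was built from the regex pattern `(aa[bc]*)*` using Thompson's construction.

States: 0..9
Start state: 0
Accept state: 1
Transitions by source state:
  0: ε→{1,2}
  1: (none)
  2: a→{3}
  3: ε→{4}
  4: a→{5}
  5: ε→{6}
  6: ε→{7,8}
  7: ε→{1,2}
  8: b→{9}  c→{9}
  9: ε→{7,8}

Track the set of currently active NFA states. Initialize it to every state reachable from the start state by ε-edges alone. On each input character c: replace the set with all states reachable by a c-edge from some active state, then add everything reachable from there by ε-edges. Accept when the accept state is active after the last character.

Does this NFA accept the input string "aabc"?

Answer: ACCEPT

Trace:
S₀ = ε-closure({0}) = {0,1,2}
'a' @ 1: {3,4}
'a' @ 2: {1,2,5,6,7,8}  (accept∈set)
'b' @ 3: {1,2,7,8,9}  (accept∈set)
'c' @ 4: {1,2,7,8,9}  (accept∈set)
final: {1,2,7,8,9}; accept 1 in set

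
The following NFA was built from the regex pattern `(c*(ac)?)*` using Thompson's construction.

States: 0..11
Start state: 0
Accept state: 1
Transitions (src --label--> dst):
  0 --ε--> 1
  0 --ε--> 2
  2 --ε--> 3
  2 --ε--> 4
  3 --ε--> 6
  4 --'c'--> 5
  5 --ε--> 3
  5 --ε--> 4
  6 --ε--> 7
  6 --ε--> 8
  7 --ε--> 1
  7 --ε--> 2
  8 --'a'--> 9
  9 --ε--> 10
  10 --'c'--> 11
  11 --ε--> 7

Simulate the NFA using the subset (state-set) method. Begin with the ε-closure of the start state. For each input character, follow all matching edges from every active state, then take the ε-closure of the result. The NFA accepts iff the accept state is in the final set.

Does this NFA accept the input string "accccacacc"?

initial (ε-close {0}): {0,1,2,3,4,6,7,8}
'a' @ 1: {9,10}
'c' @ 2: {1,2,3,4,6,7,8,11}  [accepting]
'c' @ 3: {1,2,3,4,5,6,7,8}  [accepting]
'c' @ 4: {1,2,3,4,5,6,7,8}  [accepting]
'c' @ 5: {1,2,3,4,5,6,7,8}  [accepting]
'a' @ 6: {9,10}
'c' @ 7: {1,2,3,4,6,7,8,11}  [accepting]
'a' @ 8: {9,10}
'c' @ 9: {1,2,3,4,6,7,8,11}  [accepting]
'c' @ 10: {1,2,3,4,5,6,7,8}  [accepting]
end set {1,2,3,4,5,6,7,8} — state 1 in

Answer: ACCEPT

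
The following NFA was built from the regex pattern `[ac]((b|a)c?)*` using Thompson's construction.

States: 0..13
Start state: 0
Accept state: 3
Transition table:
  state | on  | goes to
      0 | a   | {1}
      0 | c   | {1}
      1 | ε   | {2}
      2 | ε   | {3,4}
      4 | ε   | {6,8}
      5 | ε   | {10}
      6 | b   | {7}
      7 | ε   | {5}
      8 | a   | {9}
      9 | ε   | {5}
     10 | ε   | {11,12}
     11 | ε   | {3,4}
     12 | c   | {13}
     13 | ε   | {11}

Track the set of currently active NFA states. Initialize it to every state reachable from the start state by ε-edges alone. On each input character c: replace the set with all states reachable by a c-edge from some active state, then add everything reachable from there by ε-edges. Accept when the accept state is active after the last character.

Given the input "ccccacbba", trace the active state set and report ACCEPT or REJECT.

S₀ = ε-closure({0}) = {0}
'c' @ 1: {1,2,3,4,6,8}  [accepting]
'c' @ 2: {}  — dead — no transitions
rest 'ccacbba' ignored (set empty)
final: {}; accept 3 not in set

Answer: REJECT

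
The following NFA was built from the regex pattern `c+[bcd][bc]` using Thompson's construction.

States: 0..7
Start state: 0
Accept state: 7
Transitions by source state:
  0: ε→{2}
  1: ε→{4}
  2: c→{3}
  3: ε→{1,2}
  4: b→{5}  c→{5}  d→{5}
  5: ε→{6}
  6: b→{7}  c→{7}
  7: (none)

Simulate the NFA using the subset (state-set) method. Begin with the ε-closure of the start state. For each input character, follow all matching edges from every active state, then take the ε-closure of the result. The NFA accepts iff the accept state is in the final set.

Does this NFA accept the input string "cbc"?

initial (ε-close {0}): {0,2}
'c' @ 1: {1,2,3,4}
'b' @ 2: {5,6}
'c' @ 3: {7}  [accepting]
final: {7}; accept 7 in set

Answer: ACCEPT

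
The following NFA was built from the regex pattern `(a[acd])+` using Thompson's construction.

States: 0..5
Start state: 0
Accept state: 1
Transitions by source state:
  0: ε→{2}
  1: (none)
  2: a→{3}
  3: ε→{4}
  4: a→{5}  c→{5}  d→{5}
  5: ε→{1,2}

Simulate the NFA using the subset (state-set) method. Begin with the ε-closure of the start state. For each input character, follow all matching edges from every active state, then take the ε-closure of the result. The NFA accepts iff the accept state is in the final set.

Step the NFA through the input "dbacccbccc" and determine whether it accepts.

start: ε-closure({0}) = {0,2}
'd' @ 1: {}  — dead — no transitions
rest 'bacccbccc' ignored (set empty)
end set {} — state 1 not in

Answer: REJECT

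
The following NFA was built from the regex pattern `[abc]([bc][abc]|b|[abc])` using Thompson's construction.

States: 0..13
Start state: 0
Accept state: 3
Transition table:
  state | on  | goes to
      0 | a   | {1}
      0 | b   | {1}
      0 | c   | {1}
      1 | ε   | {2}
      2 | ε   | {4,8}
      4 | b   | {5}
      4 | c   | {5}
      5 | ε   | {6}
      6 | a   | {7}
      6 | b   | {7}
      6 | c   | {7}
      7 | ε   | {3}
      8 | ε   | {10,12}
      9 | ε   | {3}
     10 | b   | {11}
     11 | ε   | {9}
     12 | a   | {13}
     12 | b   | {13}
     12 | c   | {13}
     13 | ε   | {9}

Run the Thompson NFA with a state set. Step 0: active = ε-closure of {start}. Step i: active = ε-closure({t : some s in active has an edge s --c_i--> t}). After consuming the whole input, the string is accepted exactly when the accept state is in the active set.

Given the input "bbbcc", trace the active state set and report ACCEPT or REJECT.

Answer: REJECT

Derivation:
S₀ = ε-closure({0}) = {0}
'b' @ 1: {1,2,4,8,10,12}
'b' @ 2: {3,5,6,9,11,13}  [accepting]
'b' @ 3: {3,7}  [accepting]
'c' @ 4: {}  — no active states
rest 'c' ignored (set empty)
end set {} — state 3 not in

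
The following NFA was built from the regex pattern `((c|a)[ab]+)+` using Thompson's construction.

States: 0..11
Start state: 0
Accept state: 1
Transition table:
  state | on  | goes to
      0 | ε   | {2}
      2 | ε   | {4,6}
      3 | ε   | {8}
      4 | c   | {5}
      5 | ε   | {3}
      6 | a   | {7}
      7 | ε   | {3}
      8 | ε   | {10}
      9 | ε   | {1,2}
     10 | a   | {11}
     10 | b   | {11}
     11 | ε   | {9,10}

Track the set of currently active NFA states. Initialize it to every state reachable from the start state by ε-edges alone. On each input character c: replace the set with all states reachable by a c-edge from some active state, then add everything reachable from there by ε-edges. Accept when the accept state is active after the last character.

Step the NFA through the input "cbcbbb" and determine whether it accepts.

start: ε-closure({0}) = {0,2,4,6}
'c' @ 1: {3,5,8,10}
'b' @ 2: {1,2,4,6,9,10,11}  [accepting]
'c' @ 3: {3,5,8,10}
'b' @ 4: {1,2,4,6,9,10,11}  [accepting]
'b' @ 5: {1,2,4,6,9,10,11}  [accepting]
'b' @ 6: {1,2,4,6,9,10,11}  [accepting]
final: {1,2,4,6,9,10,11}; accept 1 in set

Answer: ACCEPT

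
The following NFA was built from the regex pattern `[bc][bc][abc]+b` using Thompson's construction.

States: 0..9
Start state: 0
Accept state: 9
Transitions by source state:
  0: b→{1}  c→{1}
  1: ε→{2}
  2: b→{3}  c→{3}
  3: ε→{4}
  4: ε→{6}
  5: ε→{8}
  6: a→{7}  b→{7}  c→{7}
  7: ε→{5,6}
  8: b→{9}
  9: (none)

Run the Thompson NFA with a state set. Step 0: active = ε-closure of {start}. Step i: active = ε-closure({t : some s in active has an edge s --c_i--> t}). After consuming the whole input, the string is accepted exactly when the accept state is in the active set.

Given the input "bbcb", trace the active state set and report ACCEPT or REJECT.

initial (ε-close {0}): {0}
'b' @ 1: {1,2}
'b' @ 2: {3,4,6}
'c' @ 3: {5,6,7,8}
'b' @ 4: {5,6,7,8,9}  (accept∈set)
end set {5,6,7,8,9} — state 9 in

Answer: ACCEPT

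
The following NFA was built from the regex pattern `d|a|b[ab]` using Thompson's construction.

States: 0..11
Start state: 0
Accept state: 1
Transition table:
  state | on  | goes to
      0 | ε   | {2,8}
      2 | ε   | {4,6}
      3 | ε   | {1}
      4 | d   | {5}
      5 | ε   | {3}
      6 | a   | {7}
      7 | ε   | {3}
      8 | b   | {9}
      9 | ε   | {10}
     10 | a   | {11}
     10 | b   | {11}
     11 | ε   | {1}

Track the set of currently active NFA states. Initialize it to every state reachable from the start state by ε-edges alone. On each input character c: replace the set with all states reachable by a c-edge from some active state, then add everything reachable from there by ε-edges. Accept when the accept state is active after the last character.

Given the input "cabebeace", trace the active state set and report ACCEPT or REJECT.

start: ε-closure({0}) = {0,2,4,6,8}
'c' @ 1: {}  — state set empty
rest 'abebeace' ignored (set empty)
end set {} — state 1 not in

Answer: REJECT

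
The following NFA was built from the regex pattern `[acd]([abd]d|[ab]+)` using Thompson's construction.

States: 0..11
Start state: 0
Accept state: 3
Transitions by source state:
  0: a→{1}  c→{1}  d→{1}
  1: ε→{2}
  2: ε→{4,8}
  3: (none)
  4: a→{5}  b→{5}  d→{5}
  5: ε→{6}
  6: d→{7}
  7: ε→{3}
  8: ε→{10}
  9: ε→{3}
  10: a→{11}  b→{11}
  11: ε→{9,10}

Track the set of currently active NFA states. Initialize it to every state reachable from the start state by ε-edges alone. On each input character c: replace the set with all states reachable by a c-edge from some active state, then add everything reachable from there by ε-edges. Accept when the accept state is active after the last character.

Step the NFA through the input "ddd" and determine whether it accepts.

Answer: ACCEPT

Steps:
start: ε-closure({0}) = {0}
'd' @ 1: {1,2,4,8,10}
'd' @ 2: {5,6}
'd' @ 3: {3,7}  (accept∈set)
final: {3,7}; accept 3 in set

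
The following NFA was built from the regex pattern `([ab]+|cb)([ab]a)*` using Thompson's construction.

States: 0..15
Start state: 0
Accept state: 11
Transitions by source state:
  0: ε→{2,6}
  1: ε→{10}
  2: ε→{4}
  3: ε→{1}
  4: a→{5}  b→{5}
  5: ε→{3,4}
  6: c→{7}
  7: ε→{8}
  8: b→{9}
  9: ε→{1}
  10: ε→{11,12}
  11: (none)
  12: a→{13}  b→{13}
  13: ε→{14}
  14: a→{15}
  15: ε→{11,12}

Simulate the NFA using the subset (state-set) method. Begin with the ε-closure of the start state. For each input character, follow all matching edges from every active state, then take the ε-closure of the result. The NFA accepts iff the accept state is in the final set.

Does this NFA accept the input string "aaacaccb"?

start: ε-closure({0}) = {0,2,4,6}
'a' @ 1: {1,3,4,5,10,11,12}  (accept∈set)
'a' @ 2: {1,3,4,5,10,11,12,13,14}  (accept∈set)
'a' @ 3: {1,3,4,5,10,11,12,13,14,15}  (accept∈set)
'c' @ 4: {}  — no active states
rest 'accb' ignored (set empty)
after full input: {}  (accept=11 not in)

Answer: REJECT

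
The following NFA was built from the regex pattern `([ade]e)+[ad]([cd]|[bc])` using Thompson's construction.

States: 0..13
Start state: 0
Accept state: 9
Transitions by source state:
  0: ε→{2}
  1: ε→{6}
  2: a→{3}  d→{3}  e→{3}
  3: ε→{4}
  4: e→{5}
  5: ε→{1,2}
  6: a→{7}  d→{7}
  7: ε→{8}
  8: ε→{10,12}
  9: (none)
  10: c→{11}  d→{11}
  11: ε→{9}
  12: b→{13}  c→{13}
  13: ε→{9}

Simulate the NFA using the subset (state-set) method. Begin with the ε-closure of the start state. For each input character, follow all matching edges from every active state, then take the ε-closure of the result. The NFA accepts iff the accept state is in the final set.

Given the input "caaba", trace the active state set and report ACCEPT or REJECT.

initial (ε-close {0}): {0,2}
'c' @ 1: {}  — no active states
rest 'aaba' ignored (set empty)
after full input: {}  (accept=9 not in)

Answer: REJECT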